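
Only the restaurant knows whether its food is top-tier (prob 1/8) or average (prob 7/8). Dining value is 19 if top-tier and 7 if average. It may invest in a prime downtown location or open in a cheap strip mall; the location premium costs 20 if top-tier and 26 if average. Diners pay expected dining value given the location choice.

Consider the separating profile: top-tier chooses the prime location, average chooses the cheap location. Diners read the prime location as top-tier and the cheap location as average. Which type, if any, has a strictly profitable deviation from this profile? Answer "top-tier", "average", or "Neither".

The prime location pays 19; the cheap location pays 7.
top-tier: assigned the prime location, nets 19 − 20 = -1; deviating to the cheap location nets 7.
average: assigned the cheap location, nets 7; deviating to the prime location nets 19 − 26 = -7.
The top-tier type gains 8 by deviating.

top-tier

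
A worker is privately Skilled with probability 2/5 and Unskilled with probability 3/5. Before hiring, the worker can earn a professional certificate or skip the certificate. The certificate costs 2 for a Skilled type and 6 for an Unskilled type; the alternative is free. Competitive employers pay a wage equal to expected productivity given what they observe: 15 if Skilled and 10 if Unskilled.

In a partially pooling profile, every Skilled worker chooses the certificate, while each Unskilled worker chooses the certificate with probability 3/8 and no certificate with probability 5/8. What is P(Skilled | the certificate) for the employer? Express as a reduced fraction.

P(the certificate) = (2/5)·1 + (3/5)·(3/8) = 5/8.
By Bayes' rule, P(Skilled | the certificate) = (2/5) / (5/8) = 16/25.

16/25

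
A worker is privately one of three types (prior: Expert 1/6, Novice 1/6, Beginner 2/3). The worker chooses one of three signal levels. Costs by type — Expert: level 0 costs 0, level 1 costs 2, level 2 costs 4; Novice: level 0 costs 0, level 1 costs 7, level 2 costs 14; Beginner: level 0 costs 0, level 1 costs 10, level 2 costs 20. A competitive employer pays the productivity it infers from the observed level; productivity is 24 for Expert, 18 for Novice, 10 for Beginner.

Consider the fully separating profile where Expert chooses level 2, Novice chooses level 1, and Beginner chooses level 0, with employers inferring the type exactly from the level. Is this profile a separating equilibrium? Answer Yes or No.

Yes

Separating wages: level 2 → 24, level 1 → 18, level 0 → 10.
Expert (assigned level 2): level 0: 10 − 0 = 10; level 1: 18 − 2 = 16; level 2: 24 − 4 = 20. Expert stays.
Novice (assigned level 1): level 0: 10 − 0 = 10; level 1: 18 − 7 = 11; level 2: 24 − 14 = 10. Novice stays.
Beginner (assigned level 0): level 0: 10 − 0 = 10; level 1: 18 − 10 = 8; level 2: 24 − 20 = 4. Beginner stays.
Every type prefers its assigned level; separation holds.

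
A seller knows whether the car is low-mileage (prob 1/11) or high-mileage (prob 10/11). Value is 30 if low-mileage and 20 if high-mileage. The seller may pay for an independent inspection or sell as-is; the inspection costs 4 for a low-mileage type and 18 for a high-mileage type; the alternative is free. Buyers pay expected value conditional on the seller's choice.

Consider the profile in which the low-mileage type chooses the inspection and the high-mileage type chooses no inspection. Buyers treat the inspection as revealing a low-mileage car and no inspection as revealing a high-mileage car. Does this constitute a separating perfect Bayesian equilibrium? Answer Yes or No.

Under these beliefs, the inspection earns price 30 and no inspection earns price 20.
low-mileage: the inspection nets 30 − 4 = 26; no inspection nets 20. low-mileage prefers the inspection.
high-mileage: the inspection nets 30 − 18 = 12; no inspection nets 20. high-mileage prefers no inspection.
Neither type deviates, so the separating profile is an equilibrium.

Yes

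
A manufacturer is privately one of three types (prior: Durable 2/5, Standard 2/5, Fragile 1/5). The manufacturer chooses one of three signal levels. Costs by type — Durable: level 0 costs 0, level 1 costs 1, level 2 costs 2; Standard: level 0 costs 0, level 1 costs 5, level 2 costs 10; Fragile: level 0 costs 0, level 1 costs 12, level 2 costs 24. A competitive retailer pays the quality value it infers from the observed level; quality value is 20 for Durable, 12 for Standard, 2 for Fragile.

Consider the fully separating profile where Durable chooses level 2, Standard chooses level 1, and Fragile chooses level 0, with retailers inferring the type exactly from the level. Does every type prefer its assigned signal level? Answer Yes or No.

No

Separating prices: level 2 → 20, level 1 → 12, level 0 → 2.
Durable (assigned level 2): level 0: 2 − 0 = 2; level 1: 12 − 1 = 11; level 2: 20 − 2 = 18. Durable stays.
Standard (assigned level 1): level 0: 2 − 0 = 2; level 1: 12 − 5 = 7; level 2: 20 − 10 = 10. Standard prefers level 2.
Fragile (assigned level 0): level 0: 2 − 0 = 2; level 1: 12 − 12 = 0; level 2: 20 − 24 = -4. Fragile stays.
At least one type deviates; the separating profile fails.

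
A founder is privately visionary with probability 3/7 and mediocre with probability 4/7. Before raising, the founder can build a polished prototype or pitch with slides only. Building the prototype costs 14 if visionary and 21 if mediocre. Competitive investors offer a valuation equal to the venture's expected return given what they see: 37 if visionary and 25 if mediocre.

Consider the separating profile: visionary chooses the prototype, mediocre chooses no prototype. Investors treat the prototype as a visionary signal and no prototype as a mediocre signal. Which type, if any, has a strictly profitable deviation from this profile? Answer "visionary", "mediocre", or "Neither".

visionary

The prototype pays 37; no prototype pays 25.
visionary: assigned the prototype, nets 37 − 14 = 23; deviating to no prototype nets 25.
mediocre: assigned no prototype, nets 25; deviating to the prototype nets 37 − 21 = 16.
The visionary type gains 2 by deviating.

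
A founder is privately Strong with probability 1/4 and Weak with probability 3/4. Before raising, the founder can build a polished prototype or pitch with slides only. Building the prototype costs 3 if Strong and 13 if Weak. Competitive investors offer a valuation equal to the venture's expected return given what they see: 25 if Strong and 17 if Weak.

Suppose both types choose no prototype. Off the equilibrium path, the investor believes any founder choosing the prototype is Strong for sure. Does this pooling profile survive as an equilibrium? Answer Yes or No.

On path, the investor holds the prior and pays 1/4·25 + 3/4·17 = 19. Off path (the prototype), believing Strong, it pays 25.
Strong: no prototype nets 19; the prototype nets 25 − 3 = 22. Strong would deviate.
Weak: no prototype nets 19; the prototype nets 25 − 13 = 12. Weak stays.
A type deviates, so pooling fails.

No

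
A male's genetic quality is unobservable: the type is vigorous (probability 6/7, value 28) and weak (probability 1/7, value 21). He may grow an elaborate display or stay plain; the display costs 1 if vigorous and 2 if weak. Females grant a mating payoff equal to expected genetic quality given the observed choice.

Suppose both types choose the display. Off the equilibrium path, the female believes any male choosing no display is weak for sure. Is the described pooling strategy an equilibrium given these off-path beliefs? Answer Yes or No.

Yes

On path, the female holds the prior and pays 6/7·28 + 1/7·21 = 27. Off path (no display), believing weak, it pays 21.
vigorous: the display nets 27 − 1 = 26; no display nets 21. vigorous stays.
weak: the display nets 27 − 2 = 25; no display nets 21. weak stays.
No type deviates, so pooling is sustained.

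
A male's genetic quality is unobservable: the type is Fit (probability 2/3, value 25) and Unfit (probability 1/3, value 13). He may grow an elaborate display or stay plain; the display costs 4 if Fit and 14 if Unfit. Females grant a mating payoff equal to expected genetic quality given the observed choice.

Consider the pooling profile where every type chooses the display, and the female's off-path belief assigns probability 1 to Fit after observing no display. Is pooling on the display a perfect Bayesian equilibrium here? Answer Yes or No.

On path, the female holds the prior and pays 2/3·25 + 1/3·13 = 21. Off path (no display), believing Fit, it pays 25.
Fit: the display nets 21 − 4 = 17; no display nets 25. Fit would deviate.
Unfit: the display nets 21 − 14 = 7; no display nets 25. Unfit would deviate.
A type deviates, so pooling fails.

No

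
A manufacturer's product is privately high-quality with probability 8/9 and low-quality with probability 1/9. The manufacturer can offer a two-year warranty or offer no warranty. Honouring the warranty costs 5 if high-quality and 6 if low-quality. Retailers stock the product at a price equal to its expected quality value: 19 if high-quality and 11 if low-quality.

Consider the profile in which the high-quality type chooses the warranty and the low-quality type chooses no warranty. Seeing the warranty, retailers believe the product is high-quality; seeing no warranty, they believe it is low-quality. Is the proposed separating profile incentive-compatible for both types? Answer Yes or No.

No

Under these beliefs, the warranty earns price 19 and no warranty earns price 11.
high-quality: the warranty nets 19 − 5 = 14; no warranty nets 11. high-quality prefers the warranty.
low-quality: the warranty nets 19 − 6 = 13; no warranty nets 11. low-quality would deviate to the warranty.
low-quality has a profitable deviation, so the profile is not an equilibrium.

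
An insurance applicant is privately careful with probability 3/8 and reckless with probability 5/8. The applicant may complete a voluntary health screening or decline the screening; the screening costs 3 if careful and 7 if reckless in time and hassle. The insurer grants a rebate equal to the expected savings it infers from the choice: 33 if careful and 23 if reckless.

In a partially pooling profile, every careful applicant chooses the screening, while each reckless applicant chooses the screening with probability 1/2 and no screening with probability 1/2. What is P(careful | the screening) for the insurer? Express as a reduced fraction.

6/11

P(the screening) = (3/8)·1 + (5/8)·(1/2) = 11/16.
By Bayes' rule, P(careful | the screening) = (3/8) / (11/16) = 6/11.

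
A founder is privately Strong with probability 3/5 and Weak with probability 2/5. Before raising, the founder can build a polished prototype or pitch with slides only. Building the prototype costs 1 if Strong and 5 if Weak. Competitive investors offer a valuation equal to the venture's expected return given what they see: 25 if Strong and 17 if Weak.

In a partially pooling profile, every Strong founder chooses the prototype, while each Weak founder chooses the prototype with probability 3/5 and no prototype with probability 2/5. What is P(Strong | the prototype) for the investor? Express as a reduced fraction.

P(the prototype) = (3/5)·1 + (2/5)·(3/5) = 21/25.
By Bayes' rule, P(Strong | the prototype) = (3/5) / (21/25) = 5/7.

5/7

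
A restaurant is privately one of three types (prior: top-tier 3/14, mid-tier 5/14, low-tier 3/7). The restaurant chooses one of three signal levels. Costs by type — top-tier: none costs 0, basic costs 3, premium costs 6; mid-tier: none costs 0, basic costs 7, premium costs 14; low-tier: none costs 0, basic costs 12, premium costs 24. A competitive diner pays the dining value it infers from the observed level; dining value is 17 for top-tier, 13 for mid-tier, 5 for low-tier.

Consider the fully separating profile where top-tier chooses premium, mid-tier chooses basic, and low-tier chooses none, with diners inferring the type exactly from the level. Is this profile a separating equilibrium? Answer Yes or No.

Yes

Separating price premiums: premium → 17, basic → 13, none → 5.
top-tier (assigned premium): none: 5 − 0 = 5; basic: 13 − 3 = 10; premium: 17 − 6 = 11. top-tier stays.
mid-tier (assigned basic): none: 5 − 0 = 5; basic: 13 − 7 = 6; premium: 17 − 14 = 3. mid-tier stays.
low-tier (assigned none): none: 5 − 0 = 5; basic: 13 − 12 = 1; premium: 17 − 24 = -7. low-tier stays.
Every type prefers its assigned level; separation holds.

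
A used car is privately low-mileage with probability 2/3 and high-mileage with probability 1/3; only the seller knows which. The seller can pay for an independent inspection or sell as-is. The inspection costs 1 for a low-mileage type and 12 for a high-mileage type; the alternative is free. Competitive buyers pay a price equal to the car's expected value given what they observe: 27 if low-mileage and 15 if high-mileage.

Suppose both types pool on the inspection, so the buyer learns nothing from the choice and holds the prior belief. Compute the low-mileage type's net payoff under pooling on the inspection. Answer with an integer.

22

Pooled price = 2/3·27 + 1/3·15 = 23.
low-mileage pays cost 1 for the inspection, so net payoff = 23 − 1 = 22.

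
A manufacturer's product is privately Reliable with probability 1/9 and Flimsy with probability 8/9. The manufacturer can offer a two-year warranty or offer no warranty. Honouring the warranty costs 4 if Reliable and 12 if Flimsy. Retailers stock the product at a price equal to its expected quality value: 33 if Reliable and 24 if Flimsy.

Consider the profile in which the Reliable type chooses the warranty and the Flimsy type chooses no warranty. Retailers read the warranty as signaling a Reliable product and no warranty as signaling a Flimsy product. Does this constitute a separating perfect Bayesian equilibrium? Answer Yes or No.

Under these beliefs, the warranty earns price 33 and no warranty earns price 24.
Reliable: the warranty nets 33 − 4 = 29; no warranty nets 24. Reliable prefers the warranty.
Flimsy: the warranty nets 33 − 12 = 21; no warranty nets 24. Flimsy prefers no warranty.
Neither type deviates, so the separating profile is an equilibrium.

Yes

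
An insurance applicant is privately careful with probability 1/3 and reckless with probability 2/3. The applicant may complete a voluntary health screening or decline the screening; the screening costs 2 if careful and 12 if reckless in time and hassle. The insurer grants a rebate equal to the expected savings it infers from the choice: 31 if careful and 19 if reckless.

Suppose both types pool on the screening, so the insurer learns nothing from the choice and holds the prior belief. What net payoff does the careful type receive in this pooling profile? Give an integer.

21

Pooled rebate = 1/3·31 + 2/3·19 = 23.
careful pays cost 2 for the screening, so net payoff = 23 − 2 = 21.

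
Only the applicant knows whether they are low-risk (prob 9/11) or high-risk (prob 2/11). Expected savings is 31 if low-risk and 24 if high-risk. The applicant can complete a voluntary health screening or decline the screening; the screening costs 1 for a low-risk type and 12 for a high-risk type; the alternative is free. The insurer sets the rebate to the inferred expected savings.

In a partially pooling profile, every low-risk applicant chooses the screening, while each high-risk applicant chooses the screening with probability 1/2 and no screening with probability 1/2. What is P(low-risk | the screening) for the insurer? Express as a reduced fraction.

9/10

P(the screening) = (9/11)·1 + (2/11)·(1/2) = 10/11.
By Bayes' rule, P(low-risk | the screening) = (9/11) / (10/11) = 9/10.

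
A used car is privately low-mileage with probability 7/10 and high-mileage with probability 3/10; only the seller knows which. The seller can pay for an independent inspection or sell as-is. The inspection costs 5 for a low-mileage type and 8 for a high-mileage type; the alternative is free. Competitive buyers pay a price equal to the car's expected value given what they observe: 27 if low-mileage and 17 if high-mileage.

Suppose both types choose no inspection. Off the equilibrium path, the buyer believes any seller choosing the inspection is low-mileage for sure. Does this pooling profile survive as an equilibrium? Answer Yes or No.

Yes

On path, the buyer holds the prior and pays 7/10·27 + 3/10·17 = 24. Off path (the inspection), believing low-mileage, it pays 27.
low-mileage: no inspection nets 24; the inspection nets 27 − 5 = 22. low-mileage stays.
high-mileage: no inspection nets 24; the inspection nets 27 − 8 = 19. high-mileage stays.
No type deviates, so pooling is sustained.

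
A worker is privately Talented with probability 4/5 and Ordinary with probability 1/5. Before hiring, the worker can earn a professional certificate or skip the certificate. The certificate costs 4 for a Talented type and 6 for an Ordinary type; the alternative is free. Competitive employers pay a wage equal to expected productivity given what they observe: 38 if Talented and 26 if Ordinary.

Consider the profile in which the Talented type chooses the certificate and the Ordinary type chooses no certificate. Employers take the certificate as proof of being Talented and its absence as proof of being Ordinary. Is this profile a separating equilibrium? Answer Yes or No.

No

Under these beliefs, the certificate earns wage 38 and no certificate earns wage 26.
Talented: the certificate nets 38 − 4 = 34; no certificate nets 26. Talented prefers the certificate.
Ordinary: the certificate nets 38 − 6 = 32; no certificate nets 26. Ordinary would deviate to the certificate.
Ordinary has a profitable deviation, so the profile is not an equilibrium.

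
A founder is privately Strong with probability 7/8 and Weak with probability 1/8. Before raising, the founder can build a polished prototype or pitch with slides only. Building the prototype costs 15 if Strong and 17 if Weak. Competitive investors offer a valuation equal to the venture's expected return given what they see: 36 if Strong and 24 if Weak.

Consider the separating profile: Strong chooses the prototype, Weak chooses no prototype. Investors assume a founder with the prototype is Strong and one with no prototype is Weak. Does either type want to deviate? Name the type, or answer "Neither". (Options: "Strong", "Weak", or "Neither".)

Strong

The prototype pays 36; no prototype pays 24.
Strong: assigned the prototype, nets 36 − 15 = 21; deviating to no prototype nets 24.
Weak: assigned no prototype, nets 24; deviating to the prototype nets 36 − 17 = 19.
The Strong type gains 3 by deviating.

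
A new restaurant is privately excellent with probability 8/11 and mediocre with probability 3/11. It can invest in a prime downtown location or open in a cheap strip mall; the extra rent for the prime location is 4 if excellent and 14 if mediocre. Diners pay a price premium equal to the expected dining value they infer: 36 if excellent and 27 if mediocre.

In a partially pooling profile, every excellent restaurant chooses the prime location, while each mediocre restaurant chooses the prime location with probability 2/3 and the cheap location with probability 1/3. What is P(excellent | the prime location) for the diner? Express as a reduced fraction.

4/5

P(the prime location) = (8/11)·1 + (3/11)·(2/3) = 10/11.
By Bayes' rule, P(excellent | the prime location) = (8/11) / (10/11) = 4/5.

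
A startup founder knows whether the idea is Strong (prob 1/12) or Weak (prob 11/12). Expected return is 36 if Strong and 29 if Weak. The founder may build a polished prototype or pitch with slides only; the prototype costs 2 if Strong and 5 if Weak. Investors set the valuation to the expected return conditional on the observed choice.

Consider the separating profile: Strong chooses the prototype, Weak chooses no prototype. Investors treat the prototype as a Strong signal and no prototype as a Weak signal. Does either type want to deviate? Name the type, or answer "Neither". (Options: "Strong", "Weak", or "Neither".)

Weak

The prototype pays 36; no prototype pays 29.
Strong: assigned the prototype, nets 36 − 2 = 34; deviating to no prototype nets 29.
Weak: assigned no prototype, nets 29; deviating to the prototype nets 36 − 5 = 31.
The Weak type gains 2 by deviating.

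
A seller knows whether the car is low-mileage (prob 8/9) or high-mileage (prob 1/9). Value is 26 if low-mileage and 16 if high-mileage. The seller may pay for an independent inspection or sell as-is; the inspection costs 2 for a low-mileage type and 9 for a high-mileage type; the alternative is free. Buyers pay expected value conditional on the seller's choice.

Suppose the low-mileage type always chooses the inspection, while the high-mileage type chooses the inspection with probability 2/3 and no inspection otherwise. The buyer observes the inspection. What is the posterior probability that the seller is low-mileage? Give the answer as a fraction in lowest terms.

12/13

P(the inspection) = (8/9)·1 + (1/9)·(2/3) = 26/27.
By Bayes' rule, P(low-mileage | the inspection) = (8/9) / (26/27) = 12/13.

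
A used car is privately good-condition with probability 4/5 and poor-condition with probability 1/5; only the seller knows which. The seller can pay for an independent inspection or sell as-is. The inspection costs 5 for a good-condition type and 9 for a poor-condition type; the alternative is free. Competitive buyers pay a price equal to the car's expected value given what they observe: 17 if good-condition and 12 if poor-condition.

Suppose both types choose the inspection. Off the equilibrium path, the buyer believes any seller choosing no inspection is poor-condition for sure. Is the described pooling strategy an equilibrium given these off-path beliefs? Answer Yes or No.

On path, the buyer holds the prior and pays 4/5·17 + 1/5·12 = 16. Off path (no inspection), believing poor-condition, it pays 12.
good-condition: the inspection nets 16 − 5 = 11; no inspection nets 12. good-condition would deviate.
poor-condition: the inspection nets 16 − 9 = 7; no inspection nets 12. poor-condition would deviate.
A type deviates, so pooling fails.

No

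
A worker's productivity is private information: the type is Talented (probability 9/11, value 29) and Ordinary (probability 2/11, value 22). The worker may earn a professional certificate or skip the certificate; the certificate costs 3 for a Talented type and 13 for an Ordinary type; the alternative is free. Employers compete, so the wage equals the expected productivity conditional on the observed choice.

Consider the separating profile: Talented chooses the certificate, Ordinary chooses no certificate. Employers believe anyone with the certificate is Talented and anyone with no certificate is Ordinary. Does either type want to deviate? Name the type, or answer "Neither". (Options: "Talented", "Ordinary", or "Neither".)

The certificate pays 29; no certificate pays 22.
Talented: assigned the certificate, nets 29 − 3 = 26; deviating to no certificate nets 22.
Ordinary: assigned no certificate, nets 22; deviating to the certificate nets 29 − 13 = 16.
Both types strictly prefer their assigned action; no profitable deviation.

Neither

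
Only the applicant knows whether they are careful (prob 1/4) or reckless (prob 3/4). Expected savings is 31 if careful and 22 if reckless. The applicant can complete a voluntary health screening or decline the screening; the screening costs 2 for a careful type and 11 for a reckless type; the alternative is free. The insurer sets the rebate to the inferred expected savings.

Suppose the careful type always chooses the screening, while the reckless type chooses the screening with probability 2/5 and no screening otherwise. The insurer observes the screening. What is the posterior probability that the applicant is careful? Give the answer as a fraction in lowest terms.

5/11

P(the screening) = (1/4)·1 + (3/4)·(2/5) = 11/20.
By Bayes' rule, P(careful | the screening) = (1/4) / (11/20) = 5/11.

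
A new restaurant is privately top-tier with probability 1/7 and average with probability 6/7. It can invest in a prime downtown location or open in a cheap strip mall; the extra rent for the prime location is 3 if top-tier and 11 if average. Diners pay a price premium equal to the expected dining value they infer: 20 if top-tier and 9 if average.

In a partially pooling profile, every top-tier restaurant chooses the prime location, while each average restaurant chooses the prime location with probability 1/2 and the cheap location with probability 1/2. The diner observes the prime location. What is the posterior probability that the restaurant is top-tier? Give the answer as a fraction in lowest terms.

P(the prime location) = (1/7)·1 + (6/7)·(1/2) = 4/7.
By Bayes' rule, P(top-tier | the prime location) = (1/7) / (4/7) = 1/4.

1/4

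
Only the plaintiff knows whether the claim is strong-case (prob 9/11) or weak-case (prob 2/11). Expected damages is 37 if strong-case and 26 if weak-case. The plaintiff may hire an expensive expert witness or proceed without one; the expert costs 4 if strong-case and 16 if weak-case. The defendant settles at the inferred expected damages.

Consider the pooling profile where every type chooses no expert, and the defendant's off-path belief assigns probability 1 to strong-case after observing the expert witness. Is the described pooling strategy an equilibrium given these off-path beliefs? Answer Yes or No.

On path, the defendant holds the prior and pays 9/11·37 + 2/11·26 = 35. Off path (the expert witness), believing strong-case, it pays 37.
strong-case: no expert nets 35; the expert witness nets 37 − 4 = 33. strong-case stays.
weak-case: no expert nets 35; the expert witness nets 37 − 16 = 21. weak-case stays.
No type deviates, so pooling is sustained.

Yes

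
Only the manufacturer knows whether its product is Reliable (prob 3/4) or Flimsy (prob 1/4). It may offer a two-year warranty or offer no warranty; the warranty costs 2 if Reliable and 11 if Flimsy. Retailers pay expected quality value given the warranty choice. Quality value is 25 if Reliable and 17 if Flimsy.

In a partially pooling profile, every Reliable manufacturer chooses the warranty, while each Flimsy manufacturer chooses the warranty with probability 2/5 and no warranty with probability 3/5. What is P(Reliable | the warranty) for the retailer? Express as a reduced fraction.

15/17

P(the warranty) = (3/4)·1 + (1/4)·(2/5) = 17/20.
By Bayes' rule, P(Reliable | the warranty) = (3/4) / (17/20) = 15/17.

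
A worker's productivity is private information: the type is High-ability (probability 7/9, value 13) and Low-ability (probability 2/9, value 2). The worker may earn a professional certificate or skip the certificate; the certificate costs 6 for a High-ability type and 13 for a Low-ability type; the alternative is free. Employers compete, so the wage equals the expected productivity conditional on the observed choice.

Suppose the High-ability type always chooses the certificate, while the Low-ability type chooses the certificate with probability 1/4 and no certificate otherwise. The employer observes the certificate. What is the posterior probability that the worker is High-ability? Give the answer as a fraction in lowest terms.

14/15

P(the certificate) = (7/9)·1 + (2/9)·(1/4) = 5/6.
By Bayes' rule, P(High-ability | the certificate) = (7/9) / (5/6) = 14/15.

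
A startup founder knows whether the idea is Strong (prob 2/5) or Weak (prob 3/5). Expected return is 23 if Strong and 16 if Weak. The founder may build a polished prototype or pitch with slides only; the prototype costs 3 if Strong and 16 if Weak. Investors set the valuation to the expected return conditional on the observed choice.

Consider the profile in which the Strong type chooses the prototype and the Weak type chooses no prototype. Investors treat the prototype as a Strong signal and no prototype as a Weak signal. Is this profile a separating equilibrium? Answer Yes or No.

Yes

Under these beliefs, the prototype earns valuation 23 and no prototype earns valuation 16.
Strong: the prototype nets 23 − 3 = 20; no prototype nets 16. Strong prefers the prototype.
Weak: the prototype nets 23 − 16 = 7; no prototype nets 16. Weak prefers no prototype.
Neither type deviates, so the separating profile is an equilibrium.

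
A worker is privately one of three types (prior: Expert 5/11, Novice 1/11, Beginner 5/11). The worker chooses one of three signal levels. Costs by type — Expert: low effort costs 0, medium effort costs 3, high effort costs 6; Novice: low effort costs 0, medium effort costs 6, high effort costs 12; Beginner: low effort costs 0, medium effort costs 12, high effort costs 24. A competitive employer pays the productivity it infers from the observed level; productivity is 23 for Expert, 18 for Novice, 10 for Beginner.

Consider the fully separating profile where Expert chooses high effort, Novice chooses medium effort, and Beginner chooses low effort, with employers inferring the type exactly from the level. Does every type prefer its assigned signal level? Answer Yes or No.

Yes

Separating wages: high effort → 23, medium effort → 18, low effort → 10.
Expert (assigned high effort): low effort: 10 − 0 = 10; medium effort: 18 − 3 = 15; high effort: 23 − 6 = 17. Expert stays.
Novice (assigned medium effort): low effort: 10 − 0 = 10; medium effort: 18 − 6 = 12; high effort: 23 − 12 = 11. Novice stays.
Beginner (assigned low effort): low effort: 10 − 0 = 10; medium effort: 18 − 12 = 6; high effort: 23 − 24 = -1. Beginner stays.
Every type prefers its assigned level; separation holds.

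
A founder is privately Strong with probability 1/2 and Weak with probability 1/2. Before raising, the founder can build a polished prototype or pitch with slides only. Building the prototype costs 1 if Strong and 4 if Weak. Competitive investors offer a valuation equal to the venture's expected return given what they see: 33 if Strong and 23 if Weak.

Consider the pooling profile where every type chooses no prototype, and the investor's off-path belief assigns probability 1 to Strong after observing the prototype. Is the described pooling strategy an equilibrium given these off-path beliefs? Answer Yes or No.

On path, the investor holds the prior and pays 1/2·33 + 1/2·23 = 28. Off path (the prototype), believing Strong, it pays 33.
Strong: no prototype nets 28; the prototype nets 33 − 1 = 32. Strong would deviate.
Weak: no prototype nets 28; the prototype nets 33 − 4 = 29. Weak would deviate.
A type deviates, so pooling fails.

No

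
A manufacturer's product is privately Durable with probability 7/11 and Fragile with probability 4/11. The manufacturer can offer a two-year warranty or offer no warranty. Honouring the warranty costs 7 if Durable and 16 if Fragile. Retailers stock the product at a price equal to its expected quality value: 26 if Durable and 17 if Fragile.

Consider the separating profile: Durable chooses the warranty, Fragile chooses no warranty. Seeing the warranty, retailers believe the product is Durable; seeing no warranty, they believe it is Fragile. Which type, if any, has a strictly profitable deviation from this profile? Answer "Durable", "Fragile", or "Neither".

The warranty pays 26; no warranty pays 17.
Durable: assigned the warranty, nets 26 − 7 = 19; deviating to no warranty nets 17.
Fragile: assigned no warranty, nets 17; deviating to the warranty nets 26 − 16 = 10.
Both types strictly prefer their assigned action; no profitable deviation.

Neither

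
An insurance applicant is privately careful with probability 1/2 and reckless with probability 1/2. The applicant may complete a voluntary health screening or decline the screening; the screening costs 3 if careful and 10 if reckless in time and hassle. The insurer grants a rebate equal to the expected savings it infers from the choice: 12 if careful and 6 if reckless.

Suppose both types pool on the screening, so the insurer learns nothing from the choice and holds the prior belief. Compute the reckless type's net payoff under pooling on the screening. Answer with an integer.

-1

Pooled rebate = 1/2·12 + 1/2·6 = 9.
reckless pays cost 10 for the screening, so net payoff = 9 − 10 = -1.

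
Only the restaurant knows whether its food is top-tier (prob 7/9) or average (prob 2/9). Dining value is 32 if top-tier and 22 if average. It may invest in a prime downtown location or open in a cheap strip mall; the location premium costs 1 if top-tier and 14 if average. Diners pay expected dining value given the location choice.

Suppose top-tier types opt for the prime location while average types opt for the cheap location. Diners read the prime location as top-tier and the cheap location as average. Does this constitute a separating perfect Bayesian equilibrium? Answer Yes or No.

Under these beliefs, the prime location earns price premium 32 and the cheap location earns price premium 22.
top-tier: the prime location nets 32 − 1 = 31; the cheap location nets 22. top-tier prefers the prime location.
average: the prime location nets 32 − 14 = 18; the cheap location nets 22. average prefers the cheap location.
Neither type deviates, so the separating profile is an equilibrium.

Yes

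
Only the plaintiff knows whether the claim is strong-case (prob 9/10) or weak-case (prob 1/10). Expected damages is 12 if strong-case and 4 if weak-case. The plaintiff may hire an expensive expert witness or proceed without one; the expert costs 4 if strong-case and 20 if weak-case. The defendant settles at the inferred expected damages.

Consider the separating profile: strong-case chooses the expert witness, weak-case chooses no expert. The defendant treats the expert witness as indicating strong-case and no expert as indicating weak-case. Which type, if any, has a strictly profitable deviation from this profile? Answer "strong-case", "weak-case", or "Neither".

The expert witness pays 12; no expert pays 4.
strong-case: assigned the expert witness, nets 12 − 4 = 8; deviating to no expert nets 4.
weak-case: assigned no expert, nets 4; deviating to the expert witness nets 12 − 20 = -8.
Both types strictly prefer their assigned action; no profitable deviation.

Neither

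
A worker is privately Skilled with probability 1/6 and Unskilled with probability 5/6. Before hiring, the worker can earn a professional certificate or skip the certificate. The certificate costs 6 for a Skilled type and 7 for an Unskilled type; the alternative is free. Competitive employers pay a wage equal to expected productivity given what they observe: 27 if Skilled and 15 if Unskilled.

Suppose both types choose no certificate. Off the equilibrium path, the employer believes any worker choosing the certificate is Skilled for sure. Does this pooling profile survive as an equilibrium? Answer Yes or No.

No

On path, the employer holds the prior and pays 1/6·27 + 5/6·15 = 17. Off path (the certificate), believing Skilled, it pays 27.
Skilled: no certificate nets 17; the certificate nets 27 − 6 = 21. Skilled would deviate.
Unskilled: no certificate nets 17; the certificate nets 27 − 7 = 20. Unskilled would deviate.
A type deviates, so pooling fails.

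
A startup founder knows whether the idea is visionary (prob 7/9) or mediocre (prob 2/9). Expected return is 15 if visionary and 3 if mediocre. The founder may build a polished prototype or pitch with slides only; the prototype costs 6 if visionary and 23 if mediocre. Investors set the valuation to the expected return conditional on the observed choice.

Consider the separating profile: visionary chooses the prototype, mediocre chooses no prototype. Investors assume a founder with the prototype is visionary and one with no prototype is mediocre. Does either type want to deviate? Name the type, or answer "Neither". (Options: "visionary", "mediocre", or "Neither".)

The prototype pays 15; no prototype pays 3.
visionary: assigned the prototype, nets 15 − 6 = 9; deviating to no prototype nets 3.
mediocre: assigned no prototype, nets 3; deviating to the prototype nets 15 − 23 = -8.
Both types strictly prefer their assigned action; no profitable deviation.

Neither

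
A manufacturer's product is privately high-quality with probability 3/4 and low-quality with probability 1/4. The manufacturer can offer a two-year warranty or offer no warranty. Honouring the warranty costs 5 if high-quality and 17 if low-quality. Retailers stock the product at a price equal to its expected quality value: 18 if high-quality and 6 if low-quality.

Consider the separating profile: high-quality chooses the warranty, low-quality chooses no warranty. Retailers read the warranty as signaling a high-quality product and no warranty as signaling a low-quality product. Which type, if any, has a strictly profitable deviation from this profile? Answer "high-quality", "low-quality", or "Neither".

Neither

The warranty pays 18; no warranty pays 6.
high-quality: assigned the warranty, nets 18 − 5 = 13; deviating to no warranty nets 6.
low-quality: assigned no warranty, nets 6; deviating to the warranty nets 18 − 17 = 1.
Both types strictly prefer their assigned action; no profitable deviation.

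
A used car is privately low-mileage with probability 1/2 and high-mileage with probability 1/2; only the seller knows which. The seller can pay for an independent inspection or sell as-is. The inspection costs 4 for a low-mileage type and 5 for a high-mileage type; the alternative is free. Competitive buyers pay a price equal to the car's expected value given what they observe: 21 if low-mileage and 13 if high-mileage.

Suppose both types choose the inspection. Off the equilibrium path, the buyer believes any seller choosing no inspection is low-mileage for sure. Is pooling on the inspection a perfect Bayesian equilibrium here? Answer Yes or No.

On path, the buyer holds the prior and pays 1/2·21 + 1/2·13 = 17. Off path (no inspection), believing low-mileage, it pays 21.
low-mileage: the inspection nets 17 − 4 = 13; no inspection nets 21. low-mileage would deviate.
high-mileage: the inspection nets 17 − 5 = 12; no inspection nets 21. high-mileage would deviate.
A type deviates, so pooling fails.

No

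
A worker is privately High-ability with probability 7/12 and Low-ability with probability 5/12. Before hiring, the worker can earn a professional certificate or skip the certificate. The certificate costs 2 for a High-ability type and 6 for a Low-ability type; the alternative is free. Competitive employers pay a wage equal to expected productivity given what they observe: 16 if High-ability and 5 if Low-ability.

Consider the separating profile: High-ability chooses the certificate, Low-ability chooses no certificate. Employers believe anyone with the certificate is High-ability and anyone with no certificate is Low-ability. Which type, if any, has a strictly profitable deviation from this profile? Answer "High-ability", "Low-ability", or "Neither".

The certificate pays 16; no certificate pays 5.
High-ability: assigned the certificate, nets 16 − 2 = 14; deviating to no certificate nets 5.
Low-ability: assigned no certificate, nets 5; deviating to the certificate nets 16 − 6 = 10.
The Low-ability type gains 5 by deviating.

Low-ability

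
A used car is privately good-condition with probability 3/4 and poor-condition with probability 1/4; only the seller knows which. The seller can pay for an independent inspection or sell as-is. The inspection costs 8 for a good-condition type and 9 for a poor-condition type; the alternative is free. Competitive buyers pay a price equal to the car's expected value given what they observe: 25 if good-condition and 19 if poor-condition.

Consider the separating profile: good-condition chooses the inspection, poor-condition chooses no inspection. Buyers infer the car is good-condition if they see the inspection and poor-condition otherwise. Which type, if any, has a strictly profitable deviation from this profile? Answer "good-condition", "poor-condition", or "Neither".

good-condition

The inspection pays 25; no inspection pays 19.
good-condition: assigned the inspection, nets 25 − 8 = 17; deviating to no inspection nets 19.
poor-condition: assigned no inspection, nets 19; deviating to the inspection nets 25 − 9 = 16.
The good-condition type gains 2 by deviating.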